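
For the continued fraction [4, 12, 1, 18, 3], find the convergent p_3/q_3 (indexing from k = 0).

Using pₖ = aₖpₖ₋₁ + pₖ₋₂, qₖ = aₖqₖ₋₁ + qₖ₋₂ (with p₋₁=1, p₋₂=0, q₋₁=0, q₋₂=1):
  k=0: a=4, p=4, q=1
  k=1: a=12, p=49, q=12
  k=2: a=1, p=53, q=13
  k=3: a=18, p=1003, q=246

1003/246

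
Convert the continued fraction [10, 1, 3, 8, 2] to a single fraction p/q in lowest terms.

Fold from the inside: start with 2/1.
  8 + 1/2 = 17/2
  3 + 2/17 = 53/17
  1 + 17/53 = 70/53
  10 + 53/70 = 753/70

753/70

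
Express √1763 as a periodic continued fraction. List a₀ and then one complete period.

[41; 1, 82]

a₀ = ⌊√1763⌋ = 41.
With m₀=0, d₀=1 and mₖ₊₁ = dₖaₖ − mₖ, dₖ₊₁ = (n − mₖ₊₁²)/dₖ, aₖ₊₁ = ⌊(a₀+mₖ₊₁)/dₖ₊₁⌋:
  k=1: m=41, d=82, a=1
  k=2: m=41, d=1, a=82
d=1 and a=2a₀=82 at k=2, so the next step gives (m, d) = (41, 82) again — its k=1 value — and the period has length 2.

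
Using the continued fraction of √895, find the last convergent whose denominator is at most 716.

21151/707

√895 = [29; 1, 10, 1, 58, …] (period length 4).
Convergents:
  p_0/q_0 = 29/1
  p_1/q_1 = 30/1
  p_2/q_2 = 329/11
  p_3/q_3 = 359/12
  p_4/q_4 = 21151/707
  p_5/q_5 = 21510/719
q_4 = 707 ≤ 716 < 719 = q_5, so the answer is 21151/707.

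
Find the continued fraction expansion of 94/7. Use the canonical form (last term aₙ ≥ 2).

[13; 2, 3]

94 = 13·7 + 3
7 = 2·3 + 1
3 = 3·1 + 0  (stop)
So 94/7 = [13; 2, 3].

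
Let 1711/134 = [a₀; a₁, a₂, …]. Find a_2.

1711 = 12·134 + 103   →  a_0 = 12
134 = 1·103 + 31   →  a_1 = 1
103 = 3·31 + 10   →  a_2 = 3

3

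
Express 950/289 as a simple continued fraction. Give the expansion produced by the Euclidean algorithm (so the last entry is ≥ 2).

[3; 3, 2, 13, 3]

950 = 3*289 + 83
289 = 3*83 + 40
83 = 2*40 + 3
40 = 13*3 + 1
3 = 3*1 + 0  (stop)
So 950/289 = [3; 3, 2, 13, 3].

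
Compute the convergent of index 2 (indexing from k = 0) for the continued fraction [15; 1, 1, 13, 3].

Using pₖ = aₖpₖ₋₁ + pₖ₋₂, qₖ = aₖqₖ₋₁ + qₖ₋₂ (with p₋₁=1, p₋₂=0, q₋₁=0, q₋₂=1):
  k=0: a=15, p=15, q=1
  k=1: a=1, p=16, q=1
  k=2: a=1, p=31, q=2

31/2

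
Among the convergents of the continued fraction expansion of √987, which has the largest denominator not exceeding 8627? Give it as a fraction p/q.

√987 = [31; 2, 2, 2, 62, …] (period length 4).
Convergents:
  p_0/q_0 = 31/1
  p_1/q_1 = 63/2
  p_2/q_2 = 157/5
  p_3/q_3 = 377/12
  p_4/q_4 = 23531/749
  p_5/q_5 = 47439/1510
  p_6/q_6 = 118409/3769
  p_7/q_7 = 284257/9048
q_6 = 3769 ≤ 8627 < 9048 = q_7, so the answer is 118409/3769.

118409/3769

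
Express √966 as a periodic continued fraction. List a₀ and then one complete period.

a₀ = ⌊√966⌋ = 31.
With m₀=0, d₀=1 and mₖ₊₁ = dₖaₖ − mₖ, dₖ₊₁ = (n − mₖ₊₁²)/dₖ, aₖ₊₁ = ⌊(a₀+mₖ₊₁)/dₖ₊₁⌋:
  k=1: m=31, d=5, a=12
  k=2: m=29, d=25, a=2
  k=3: m=21, d=21, a=2
  k=4: m=21, d=25, a=2
  k=5: m=29, d=5, a=12
  k=6: m=31, d=1, a=62
d=1 and a=2a₀=62 at k=6, so the next step gives (m, d) = (31, 5) again — its k=1 value — and the period has length 6.

[31; 12, 2, 2, 2, 12, 62]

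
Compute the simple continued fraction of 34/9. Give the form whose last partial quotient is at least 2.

[3; 1, 3, 2]

34 = 3×9 + 7
9 = 1×7 + 2
7 = 3×2 + 1
2 = 2×1 + 0  (stop)
So 34/9 = [3; 1, 3, 2].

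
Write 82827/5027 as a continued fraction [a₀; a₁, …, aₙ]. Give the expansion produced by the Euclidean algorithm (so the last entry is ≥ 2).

[16; 2, 10, 9, 2, 12]

82827 = 16*5027 + 2395
5027 = 2*2395 + 237
2395 = 10*237 + 25
237 = 9*25 + 12
25 = 2*12 + 1
12 = 12*1 + 0  (stop)
So 82827/5027 = [16; 2, 10, 9, 2, 12].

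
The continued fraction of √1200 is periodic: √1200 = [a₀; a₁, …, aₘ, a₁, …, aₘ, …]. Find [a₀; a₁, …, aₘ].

[34; 1, 1, 1, 3, 1, 1, 1, 68]

a₀ = ⌊√1200⌋ = 34.
With m₀=0, d₀=1 and mₖ₊₁ = dₖaₖ − mₖ, dₖ₊₁ = (n − mₖ₊₁²)/dₖ, aₖ₊₁ = ⌊(a₀+mₖ₊₁)/dₖ₊₁⌋:
  k=1: m=34, d=44, a=1
  k=2: m=10, d=25, a=1
  k=3: m=15, d=39, a=1
  k=4: m=24, d=16, a=3
  k=5: m=24, d=39, a=1
  k=6: m=15, d=25, a=1
  k=7: m=10, d=44, a=1
  k=8: m=34, d=1, a=68
d=1 and a=2a₀=68 at k=8, so the next step gives (m, d) = (34, 44) again — its k=1 value — and the period has length 8.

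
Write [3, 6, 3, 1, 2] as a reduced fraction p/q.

218/69

Using pₖ = aₖpₖ₋₁ + pₖ₋₂ and qₖ = aₖqₖ₋₁ + qₖ₋₂:
  k=0: a=3, p=3, q=1
  k=1: a=6, p=19, q=6
  k=2: a=3, p=60, q=19
  k=3: a=1, p=79, q=25
  k=4: a=2, p=218, q=69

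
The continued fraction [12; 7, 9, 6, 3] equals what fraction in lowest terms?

15018/1237

Using pₖ = aₖpₖ₋₁ + pₖ₋₂ and qₖ = aₖqₖ₋₁ + qₖ₋₂:
  k=0: a=12, p=12, q=1
  k=1: a=7, p=85, q=7
  k=2: a=9, p=777, q=64
  k=3: a=6, p=4747, q=391
  k=4: a=3, p=15018, q=1237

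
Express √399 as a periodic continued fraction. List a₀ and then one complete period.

[19; 1, 38]

a₀ = ⌊√399⌋ = 19.
With m₀=0, d₀=1 and mₖ₊₁ = dₖaₖ − mₖ, dₖ₊₁ = (n − mₖ₊₁²)/dₖ, aₖ₊₁ = ⌊(a₀+mₖ₊₁)/dₖ₊₁⌋:
  k=1: m=19, d=38, a=1
  k=2: m=19, d=1, a=38
d=1 and a=2a₀=38 at k=2, so the next step gives (m, d) = (19, 38) again — its k=1 value — and the period has length 2.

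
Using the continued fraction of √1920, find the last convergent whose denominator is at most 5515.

116161/2651

√1920 = [43; 1, 4, 2, 21, 2, 4, 1, 86, …] (period length 8).
Convergents:
  p_0/q_0 = 43/1
  p_1/q_1 = 44/1
  p_2/q_2 = 219/5
  p_3/q_3 = 482/11
  p_4/q_4 = 10341/236
  p_5/q_5 = 21164/483
  p_6/q_6 = 94997/2168
  p_7/q_7 = 116161/2651
  p_8/q_8 = 10084843/230154
q_7 = 2651 ≤ 5515 < 230154 = q_8, so the answer is 116161/2651.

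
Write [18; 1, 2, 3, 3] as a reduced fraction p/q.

617/33

Fold from the inside: start with 3/1.
  3 + 1/3 = 10/3
  2 + 3/10 = 23/10
  1 + 10/23 = 33/23
  18 + 23/33 = 617/33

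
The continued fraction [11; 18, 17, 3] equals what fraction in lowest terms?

Using pₖ = aₖpₖ₋₁ + pₖ₋₂ and qₖ = aₖqₖ₋₁ + qₖ₋₂:
  k=0: a=11, p=11, q=1
  k=1: a=18, p=199, q=18
  k=2: a=17, p=3394, q=307
  k=3: a=3, p=10381, q=939

10381/939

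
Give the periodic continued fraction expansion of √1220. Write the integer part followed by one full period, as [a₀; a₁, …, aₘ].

[34; 1, 12, 1, 68]

a₀ = ⌊√1220⌋ = 34.
With m₀=0, d₀=1 and mₖ₊₁ = dₖaₖ − mₖ, dₖ₊₁ = (n − mₖ₊₁²)/dₖ, aₖ₊₁ = ⌊(a₀+mₖ₊₁)/dₖ₊₁⌋:
  k=1: m=34, d=64, a=1
  k=2: m=30, d=5, a=12
  k=3: m=30, d=64, a=1
  k=4: m=34, d=1, a=68
d=1 and a=2a₀=68 at k=4, so the next step gives (m, d) = (34, 64) again — its k=1 value — and the period has length 4.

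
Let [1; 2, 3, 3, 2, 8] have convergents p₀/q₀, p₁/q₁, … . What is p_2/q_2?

Using pₖ = aₖpₖ₋₁ + pₖ₋₂, qₖ = aₖqₖ₋₁ + qₖ₋₂ (with p₋₁=1, p₋₂=0, q₋₁=0, q₋₂=1):
  k=0: a=1, p=1, q=1
  k=1: a=2, p=3, q=2
  k=2: a=3, p=10, q=7

10/7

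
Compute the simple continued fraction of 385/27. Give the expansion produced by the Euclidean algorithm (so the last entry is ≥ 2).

385 = 14*27 + 7
27 = 3*7 + 6
7 = 1*6 + 1
6 = 6*1 + 0  (stop)
So 385/27 = [14; 3, 1, 6].

[14; 3, 1, 6]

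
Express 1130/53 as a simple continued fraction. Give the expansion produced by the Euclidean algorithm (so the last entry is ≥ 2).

[21; 3, 8, 2]

1130 = 21·53 + 17
53 = 3·17 + 2
17 = 8·2 + 1
2 = 2·1 + 0  (stop)
So 1130/53 = [21; 3, 8, 2].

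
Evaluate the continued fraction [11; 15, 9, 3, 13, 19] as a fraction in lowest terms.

1189483/107488

Fold from the inside: start with 19/1.
  13 + 1/19 = 248/19
  3 + 19/248 = 763/248
  9 + 248/763 = 7115/763
  15 + 763/7115 = 107488/7115
  11 + 7115/107488 = 1189483/107488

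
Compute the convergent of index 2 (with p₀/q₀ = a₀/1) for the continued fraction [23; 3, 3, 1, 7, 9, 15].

233/10

Using pₖ = aₖpₖ₋₁ + pₖ₋₂, qₖ = aₖqₖ₋₁ + qₖ₋₂ (with p₋₁=1, p₋₂=0, q₋₁=0, q₋₂=1):
  k=0: a=23, p=23, q=1
  k=1: a=3, p=70, q=3
  k=2: a=3, p=233, q=10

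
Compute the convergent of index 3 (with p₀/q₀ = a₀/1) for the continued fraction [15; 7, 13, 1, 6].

Using pₖ = aₖpₖ₋₁ + pₖ₋₂, qₖ = aₖqₖ₋₁ + qₖ₋₂ (with p₋₁=1, p₋₂=0, q₋₁=0, q₋₂=1):
  k=0: a=15, p=15, q=1
  k=1: a=7, p=106, q=7
  k=2: a=13, p=1393, q=92
  k=3: a=1, p=1499, q=99

1499/99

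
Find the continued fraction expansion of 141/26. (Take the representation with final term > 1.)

141 = 5×26 + 11
26 = 2×11 + 4
11 = 2×4 + 3
4 = 1×3 + 1
3 = 3×1 + 0  (stop)
So 141/26 = [5; 2, 2, 1, 3].

[5; 2, 2, 1, 3]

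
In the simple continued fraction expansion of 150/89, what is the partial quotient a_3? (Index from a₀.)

5

150 = 1·89 + 61   →  a_0 = 1
89 = 1·61 + 28   →  a_1 = 1
61 = 2·28 + 5   →  a_2 = 2
28 = 5·5 + 3   →  a_3 = 5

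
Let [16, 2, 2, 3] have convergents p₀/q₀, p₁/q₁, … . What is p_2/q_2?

Using pₖ = aₖpₖ₋₁ + pₖ₋₂, qₖ = aₖqₖ₋₁ + qₖ₋₂ (with p₋₁=1, p₋₂=0, q₋₁=0, q₋₂=1):
  k=0: a=16, p=16, q=1
  k=1: a=2, p=33, q=2
  k=2: a=2, p=82, q=5

82/5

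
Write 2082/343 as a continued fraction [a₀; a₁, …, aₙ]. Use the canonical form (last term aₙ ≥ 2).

[6; 14, 3, 2, 3]

2082 = 6·343 + 24
343 = 14·24 + 7
24 = 3·7 + 3
7 = 2·3 + 1
3 = 3·1 + 0  (stop)
So 2082/343 = [6; 14, 3, 2, 3].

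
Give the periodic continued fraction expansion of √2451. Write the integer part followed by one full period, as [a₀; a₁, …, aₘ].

a₀ = ⌊√2451⌋ = 49.

[49; 1, 1, 32, 1, 1, 98]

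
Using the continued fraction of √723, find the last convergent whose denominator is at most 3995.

104086/3871

√723 = [26; 1, 7, 1, 52, …] (period length 4).
Convergents:
  p_0/q_0 = 26/1
  p_1/q_1 = 27/1
  p_2/q_2 = 215/8
  p_3/q_3 = 242/9
  p_4/q_4 = 12799/476
  p_5/q_5 = 13041/485
  p_6/q_6 = 104086/3871
  p_7/q_7 = 117127/4356
q_6 = 3871 ≤ 3995 < 4356 = q_7, so the answer is 104086/3871.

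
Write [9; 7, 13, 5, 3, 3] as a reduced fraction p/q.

45213/4946

Using pₖ = aₖpₖ₋₁ + pₖ₋₂ and qₖ = aₖqₖ₋₁ + qₖ₋₂:
  k=0: a=9, p=9, q=1
  k=1: a=7, p=64, q=7
  k=2: a=13, p=841, q=92
  k=3: a=5, p=4269, q=467
  k=4: a=3, p=13648, q=1493
  k=5: a=3, p=45213, q=4946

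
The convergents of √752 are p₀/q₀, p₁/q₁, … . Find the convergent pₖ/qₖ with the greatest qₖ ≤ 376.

4607/168

√752 = [27; 2, 2, 1, 2, 1, 2, 2, 54, …] (period length 8).
Convergents:
  p_0/q_0 = 27/1
  p_1/q_1 = 55/2
  p_2/q_2 = 137/5
  p_3/q_3 = 192/7
  p_4/q_4 = 521/19
  p_5/q_5 = 713/26
  p_6/q_6 = 1947/71
  p_7/q_7 = 4607/168
  p_8/q_8 = 250725/9143
q_7 = 168 ≤ 376 < 9143 = q_8, so the answer is 4607/168.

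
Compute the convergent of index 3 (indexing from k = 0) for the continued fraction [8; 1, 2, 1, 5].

Using pₖ = aₖpₖ₋₁ + pₖ₋₂, qₖ = aₖqₖ₋₁ + qₖ₋₂ (with p₋₁=1, p₋₂=0, q₋₁=0, q₋₂=1):
  k=0: a=8, p=8, q=1
  k=1: a=1, p=9, q=1
  k=2: a=2, p=26, q=3
  k=3: a=1, p=35, q=4

35/4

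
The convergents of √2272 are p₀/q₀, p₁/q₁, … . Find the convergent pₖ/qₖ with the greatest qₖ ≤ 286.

√2272 = [47; 1, 1, 1, 94, …] (period length 4).
Convergents:
  p_0/q_0 = 47/1
  p_1/q_1 = 48/1
  p_2/q_2 = 95/2
  p_3/q_3 = 143/3
  p_4/q_4 = 13537/284
  p_5/q_5 = 13680/287
q_4 = 284 ≤ 286 < 287 = q_5, so the answer is 13537/284.

13537/284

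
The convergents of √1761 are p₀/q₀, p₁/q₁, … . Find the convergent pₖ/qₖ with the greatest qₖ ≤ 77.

√1761 = [41; 1, 26, 1, 82, …] (period length 4).
Convergents:
  p_0/q_0 = 41/1
  p_1/q_1 = 42/1
  p_2/q_2 = 1133/27
  p_3/q_3 = 1175/28
  p_4/q_4 = 97483/2323
q_3 = 28 ≤ 77 < 2323 = q_4, so the answer is 1175/28.

1175/28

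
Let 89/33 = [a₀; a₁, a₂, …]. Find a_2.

2

89 = 2·33 + 23   →  a_0 = 2
33 = 1·23 + 10   →  a_1 = 1
23 = 2·10 + 3   →  a_2 = 2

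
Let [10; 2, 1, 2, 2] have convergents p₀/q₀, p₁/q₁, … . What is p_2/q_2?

Using pₖ = aₖpₖ₋₁ + pₖ₋₂, qₖ = aₖqₖ₋₁ + qₖ₋₂ (with p₋₁=1, p₋₂=0, q₋₁=0, q₋₂=1):
  k=0: a=10, p=10, q=1
  k=1: a=2, p=21, q=2
  k=2: a=1, p=31, q=3

31/3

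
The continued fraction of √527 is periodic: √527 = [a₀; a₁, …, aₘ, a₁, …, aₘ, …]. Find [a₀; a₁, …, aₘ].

a₀ = ⌊√527⌋ = 22.
With m₀=0, d₀=1 and mₖ₊₁ = dₖaₖ − mₖ, dₖ₊₁ = (n − mₖ₊₁²)/dₖ, aₖ₊₁ = ⌊(a₀+mₖ₊₁)/dₖ₊₁⌋:
  k=1: m=22, d=43, a=1
  k=2: m=21, d=2, a=21
  k=3: m=21, d=43, a=1
  k=4: m=22, d=1, a=44
d=1 and a=2a₀=44 at k=4, so the next step gives (m, d) = (22, 43) again — its k=1 value — and the period has length 4.

[22; 1, 21, 1, 44]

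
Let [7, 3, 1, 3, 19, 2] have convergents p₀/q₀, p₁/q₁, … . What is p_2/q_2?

Using pₖ = aₖpₖ₋₁ + pₖ₋₂, qₖ = aₖqₖ₋₁ + qₖ₋₂ (with p₋₁=1, p₋₂=0, q₋₁=0, q₋₂=1):
  k=0: a=7, p=7, q=1
  k=1: a=3, p=22, q=3
  k=2: a=1, p=29, q=4

29/4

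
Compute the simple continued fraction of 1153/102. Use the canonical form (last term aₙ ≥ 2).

1153 = 11·102 + 31
102 = 3·31 + 9
31 = 3·9 + 4
9 = 2·4 + 1
4 = 4·1 + 0  (stop)
So 1153/102 = [11; 3, 3, 2, 4].

[11; 3, 3, 2, 4]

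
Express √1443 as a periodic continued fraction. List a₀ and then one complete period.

a₀ = ⌊√1443⌋ = 37.
With m₀=0, d₀=1 and mₖ₊₁ = dₖaₖ − mₖ, dₖ₊₁ = (n − mₖ₊₁²)/dₖ, aₖ₊₁ = ⌊(a₀+mₖ₊₁)/dₖ₊₁⌋:
  k=1: m=37, d=74, a=1
  k=2: m=37, d=1, a=74
d=1 and a=2a₀=74 at k=2, so the next step gives (m, d) = (37, 74) again — its k=1 value — and the period has length 2.

[37; 1, 74]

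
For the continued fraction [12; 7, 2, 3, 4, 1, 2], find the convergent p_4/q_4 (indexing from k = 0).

Using pₖ = aₖpₖ₋₁ + pₖ₋₂, qₖ = aₖqₖ₋₁ + qₖ₋₂ (with p₋₁=1, p₋₂=0, q₋₁=0, q₋₂=1):
  k=0: a=12, p=12, q=1
  k=1: a=7, p=85, q=7
  k=2: a=2, p=182, q=15
  k=3: a=3, p=631, q=52
  k=4: a=4, p=2706, q=223

2706/223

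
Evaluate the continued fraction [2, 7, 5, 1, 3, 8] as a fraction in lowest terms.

Using pₖ = aₖpₖ₋₁ + pₖ₋₂ and qₖ = aₖqₖ₋₁ + qₖ₋₂:
  k=0: a=2, p=2, q=1
  k=1: a=7, p=15, q=7
  k=2: a=5, p=77, q=36
  k=3: a=1, p=92, q=43
  k=4: a=3, p=353, q=165
  k=5: a=8, p=2916, q=1363

2916/1363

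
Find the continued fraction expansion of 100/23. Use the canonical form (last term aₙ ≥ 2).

100 = 4×23 + 8
23 = 2×8 + 7
8 = 1×7 + 1
7 = 7×1 + 0  (stop)
So 100/23 = [4; 2, 1, 7].

[4; 2, 1, 7]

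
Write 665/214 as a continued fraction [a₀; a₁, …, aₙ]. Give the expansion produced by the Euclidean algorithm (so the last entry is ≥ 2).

665 = 3×214 + 23
214 = 9×23 + 7
23 = 3×7 + 2
7 = 3×2 + 1
2 = 2×1 + 0  (stop)
So 665/214 = [3; 9, 3, 3, 2].

[3; 9, 3, 3, 2]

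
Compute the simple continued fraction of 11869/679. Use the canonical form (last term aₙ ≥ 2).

11869 = 17×679 + 326
679 = 2×326 + 27
326 = 12×27 + 2
27 = 13×2 + 1
2 = 2×1 + 0  (stop)
So 11869/679 = [17; 2, 12, 13, 2].

[17; 2, 12, 13, 2]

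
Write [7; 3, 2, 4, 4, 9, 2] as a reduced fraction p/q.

Fold from the inside: start with 2/1.
  9 + 1/2 = 19/2
  4 + 2/19 = 78/19
  4 + 19/78 = 331/78
  2 + 78/331 = 740/331
  3 + 331/740 = 2551/740
  7 + 740/2551 = 18597/2551

18597/2551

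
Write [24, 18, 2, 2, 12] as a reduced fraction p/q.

Fold from the inside: start with 12/1.
  2 + 1/12 = 25/12
  2 + 12/25 = 62/25
  18 + 25/62 = 1141/62
  24 + 62/1141 = 27446/1141

27446/1141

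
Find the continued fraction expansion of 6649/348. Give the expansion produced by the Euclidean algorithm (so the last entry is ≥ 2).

[19; 9, 2, 2, 7]

6649 = 19*348 + 37
348 = 9*37 + 15
37 = 2*15 + 7
15 = 2*7 + 1
7 = 7*1 + 0  (stop)
So 6649/348 = [19; 9, 2, 2, 7].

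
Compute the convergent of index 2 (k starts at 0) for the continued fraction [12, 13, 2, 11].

Using pₖ = aₖpₖ₋₁ + pₖ₋₂, qₖ = aₖqₖ₋₁ + qₖ₋₂ (with p₋₁=1, p₋₂=0, q₋₁=0, q₋₂=1):
  k=0: a=12, p=12, q=1
  k=1: a=13, p=157, q=13
  k=2: a=2, p=326, q=27

326/27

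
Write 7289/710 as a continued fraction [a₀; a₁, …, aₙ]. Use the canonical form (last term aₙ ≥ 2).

7289 = 10*710 + 189
710 = 3*189 + 143
189 = 1*143 + 46
143 = 3*46 + 5
46 = 9*5 + 1
5 = 5*1 + 0  (stop)
So 7289/710 = [10; 3, 1, 3, 9, 5].

[10; 3, 1, 3, 9, 5]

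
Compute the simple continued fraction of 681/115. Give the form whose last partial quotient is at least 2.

[5; 1, 11, 1, 3, 2]

681 = 5×115 + 106
115 = 1×106 + 9
106 = 11×9 + 7
9 = 1×7 + 2
7 = 3×2 + 1
2 = 2×1 + 0  (stop)
So 681/115 = [5; 1, 11, 1, 3, 2].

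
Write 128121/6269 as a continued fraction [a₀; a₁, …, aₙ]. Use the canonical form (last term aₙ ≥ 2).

128121 = 20*6269 + 2741
6269 = 2*2741 + 787
2741 = 3*787 + 380
787 = 2*380 + 27
380 = 14*27 + 2
27 = 13*2 + 1
2 = 2*1 + 0  (stop)
So 128121/6269 = [20; 2, 3, 2, 14, 13, 2].

[20; 2, 3, 2, 14, 13, 2]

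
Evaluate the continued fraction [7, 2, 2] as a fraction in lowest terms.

Using pₖ = aₖpₖ₋₁ + pₖ₋₂ and qₖ = aₖqₖ₋₁ + qₖ₋₂:
  k=0: a=7, p=7, q=1
  k=1: a=2, p=15, q=2
  k=2: a=2, p=37, q=5

37/5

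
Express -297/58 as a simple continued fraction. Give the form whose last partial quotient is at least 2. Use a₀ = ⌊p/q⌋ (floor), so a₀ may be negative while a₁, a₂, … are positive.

[-6; 1, 7, 3, 2]

-297 = -6×58 + 51
58 = 1×51 + 7
51 = 7×7 + 2
7 = 3×2 + 1
2 = 2×1 + 0  (stop)
So -297/58 = [-6; 1, 7, 3, 2].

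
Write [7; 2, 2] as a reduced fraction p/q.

Using pₖ = aₖpₖ₋₁ + pₖ₋₂ and qₖ = aₖqₖ₋₁ + qₖ₋₂:
  k=0: a=7, p=7, q=1
  k=1: a=2, p=15, q=2
  k=2: a=2, p=37, q=5

37/5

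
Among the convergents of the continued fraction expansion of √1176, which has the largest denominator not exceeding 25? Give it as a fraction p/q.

√1176 = [34; 3, 2, 2, 2, 3, 68, …] (period length 6).
Convergents:
  p_0/q_0 = 34/1
  p_1/q_1 = 103/3
  p_2/q_2 = 240/7
  p_3/q_3 = 583/17
  p_4/q_4 = 1406/41
q_3 = 17 ≤ 25 < 41 = q_4, so the answer is 583/17.

583/17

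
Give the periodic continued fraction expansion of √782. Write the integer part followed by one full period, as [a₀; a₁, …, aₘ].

a₀ = ⌊√782⌋ = 27.
With m₀=0, d₀=1 and mₖ₊₁ = dₖaₖ − mₖ, dₖ₊₁ = (n − mₖ₊₁²)/dₖ, aₖ₊₁ = ⌊(a₀+mₖ₊₁)/dₖ₊₁⌋:
  k=1: m=27, d=53, a=1
  k=2: m=26, d=2, a=26
  k=3: m=26, d=53, a=1
  k=4: m=27, d=1, a=54
d=1 and a=2a₀=54 at k=4, so the next step gives (m, d) = (27, 53) again — its k=1 value — and the period has length 4.

[27; 1, 26, 1, 54]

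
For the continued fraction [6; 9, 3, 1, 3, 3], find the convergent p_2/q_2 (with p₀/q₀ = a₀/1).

171/28

Using pₖ = aₖpₖ₋₁ + pₖ₋₂, qₖ = aₖqₖ₋₁ + qₖ₋₂ (with p₋₁=1, p₋₂=0, q₋₁=0, q₋₂=1):
  k=0: a=6, p=6, q=1
  k=1: a=9, p=55, q=9
  k=2: a=3, p=171, q=28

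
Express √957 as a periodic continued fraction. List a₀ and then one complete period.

a₀ = ⌊√957⌋ = 30.

[30; 1, 14, 2, 14, 1, 60]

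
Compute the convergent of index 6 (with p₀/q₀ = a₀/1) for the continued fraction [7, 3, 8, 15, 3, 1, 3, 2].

Using pₖ = aₖpₖ₋₁ + pₖ₋₂, qₖ = aₖqₖ₋₁ + qₖ₋₂ (with p₋₁=1, p₋₂=0, q₋₁=0, q₋₂=1):
  k=0: a=7, p=7, q=1
  k=1: a=3, p=22, q=3
  k=2: a=8, p=183, q=25
  k=3: a=15, p=2767, q=378
  k=4: a=3, p=8484, q=1159
  k=5: a=1, p=11251, q=1537
  k=6: a=3, p=42237, q=5770

42237/5770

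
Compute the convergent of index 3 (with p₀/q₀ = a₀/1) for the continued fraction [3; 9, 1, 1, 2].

Using pₖ = aₖpₖ₋₁ + pₖ₋₂, qₖ = aₖqₖ₋₁ + qₖ₋₂ (with p₋₁=1, p₋₂=0, q₋₁=0, q₋₂=1):
  k=0: a=3, p=3, q=1
  k=1: a=9, p=28, q=9
  k=2: a=1, p=31, q=10
  k=3: a=1, p=59, q=19

59/19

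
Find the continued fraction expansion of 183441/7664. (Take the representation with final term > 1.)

183441 = 23·7664 + 7169
7664 = 1·7169 + 495
7169 = 14·495 + 239
495 = 2·239 + 17
239 = 14·17 + 1
17 = 17·1 + 0  (stop)
So 183441/7664 = [23; 1, 14, 2, 14, 17].

[23; 1, 14, 2, 14, 17]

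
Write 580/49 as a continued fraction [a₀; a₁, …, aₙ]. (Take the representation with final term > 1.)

580 = 11×49 + 41
49 = 1×41 + 8
41 = 5×8 + 1
8 = 8×1 + 0  (stop)
So 580/49 = [11; 1, 5, 8].

[11; 1, 5, 8]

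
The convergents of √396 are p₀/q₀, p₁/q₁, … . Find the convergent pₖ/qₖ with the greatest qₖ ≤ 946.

7940/399

√396 = [19; 1, 8, 1, 38, …] (period length 4).
Convergents:
  p_0/q_0 = 19/1
  p_1/q_1 = 20/1
  p_2/q_2 = 179/9
  p_3/q_3 = 199/10
  p_4/q_4 = 7741/389
  p_5/q_5 = 7940/399
  p_6/q_6 = 71261/3581
q_5 = 399 ≤ 946 < 3581 = q_6, so the answer is 7940/399.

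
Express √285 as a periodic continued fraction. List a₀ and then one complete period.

a₀ = ⌊√285⌋ = 16.
With m₀=0, d₀=1 and mₖ₊₁ = dₖaₖ − mₖ, dₖ₊₁ = (n − mₖ₊₁²)/dₖ, aₖ₊₁ = ⌊(a₀+mₖ₊₁)/dₖ₊₁⌋:
  k=1: m=16, d=29, a=1
  k=2: m=13, d=4, a=7
  k=3: m=15, d=15, a=2
  k=4: m=15, d=4, a=7
  k=5: m=13, d=29, a=1
  k=6: m=16, d=1, a=32
d=1 and a=2a₀=32 at k=6, so the next step gives (m, d) = (16, 29) again — its k=1 value — and the period has length 6.

[16; 1, 7, 2, 7, 1, 32]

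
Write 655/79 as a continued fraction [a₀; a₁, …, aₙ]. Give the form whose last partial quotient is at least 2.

[8; 3, 2, 3, 3]

655 = 8·79 + 23
79 = 3·23 + 10
23 = 2·10 + 3
10 = 3·3 + 1
3 = 3·1 + 0  (stop)
So 655/79 = [8; 3, 2, 3, 3].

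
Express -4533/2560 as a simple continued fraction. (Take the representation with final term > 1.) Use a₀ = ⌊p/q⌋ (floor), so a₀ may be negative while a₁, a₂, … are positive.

[-2; 4, 2, 1, 3, 3, 16]

-4533 = -2*2560 + 587
2560 = 4*587 + 212
587 = 2*212 + 163
212 = 1*163 + 49
163 = 3*49 + 16
49 = 3*16 + 1
16 = 16*1 + 0  (stop)
So -4533/2560 = [-2; 4, 2, 1, 3, 3, 16].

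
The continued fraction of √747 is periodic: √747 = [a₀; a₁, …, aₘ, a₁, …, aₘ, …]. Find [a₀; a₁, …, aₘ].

[27; 3, 54]

a₀ = ⌊√747⌋ = 27.
With m₀=0, d₀=1 and mₖ₊₁ = dₖaₖ − mₖ, dₖ₊₁ = (n − mₖ₊₁²)/dₖ, aₖ₊₁ = ⌊(a₀+mₖ₊₁)/dₖ₊₁⌋:
  k=1: m=27, d=18, a=3
  k=2: m=27, d=1, a=54
d=1 and a=2a₀=54 at k=2, so the next step gives (m, d) = (27, 18) again — its k=1 value — and the period has length 2.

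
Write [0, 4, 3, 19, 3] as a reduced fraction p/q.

Using pₖ = aₖpₖ₋₁ + pₖ₋₂ and qₖ = aₖqₖ₋₁ + qₖ₋₂:
  k=0: a=0, p=0, q=1
  k=1: a=4, p=1, q=4
  k=2: a=3, p=3, q=13
  k=3: a=19, p=58, q=251
  k=4: a=3, p=177, q=766

177/766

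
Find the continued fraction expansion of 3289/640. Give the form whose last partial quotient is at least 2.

3289 = 5*640 + 89
640 = 7*89 + 17
89 = 5*17 + 4
17 = 4*4 + 1
4 = 4*1 + 0  (stop)
So 3289/640 = [5; 7, 5, 4, 4].

[5; 7, 5, 4, 4]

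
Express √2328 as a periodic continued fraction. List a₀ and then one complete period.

[48; 4, 96]

a₀ = ⌊√2328⌋ = 48.
With m₀=0, d₀=1 and mₖ₊₁ = dₖaₖ − mₖ, dₖ₊₁ = (n − mₖ₊₁²)/dₖ, aₖ₊₁ = ⌊(a₀+mₖ₊₁)/dₖ₊₁⌋:
  k=1: m=48, d=24, a=4
  k=2: m=48, d=1, a=96
d=1 and a=2a₀=96 at k=2, so the next step gives (m, d) = (48, 24) again — its k=1 value — and the period has length 2.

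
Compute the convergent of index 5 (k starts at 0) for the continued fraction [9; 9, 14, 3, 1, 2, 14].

12973/1424

Using pₖ = aₖpₖ₋₁ + pₖ₋₂, qₖ = aₖqₖ₋₁ + qₖ₋₂ (with p₋₁=1, p₋₂=0, q₋₁=0, q₋₂=1):
  k=0: a=9, p=9, q=1
  k=1: a=9, p=82, q=9
  k=2: a=14, p=1157, q=127
  k=3: a=3, p=3553, q=390
  k=4: a=1, p=4710, q=517
  k=5: a=2, p=12973, q=1424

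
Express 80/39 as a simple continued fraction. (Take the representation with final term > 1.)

[2; 19, 2]

80 = 2*39 + 2
39 = 19*2 + 1
2 = 2*1 + 0  (stop)
So 80/39 = [2; 19, 2].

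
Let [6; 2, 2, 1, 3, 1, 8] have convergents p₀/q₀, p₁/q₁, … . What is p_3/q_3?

45/7

Using pₖ = aₖpₖ₋₁ + pₖ₋₂, qₖ = aₖqₖ₋₁ + qₖ₋₂ (with p₋₁=1, p₋₂=0, q₋₁=0, q₋₂=1):
  k=0: a=6, p=6, q=1
  k=1: a=2, p=13, q=2
  k=2: a=2, p=32, q=5
  k=3: a=1, p=45, q=7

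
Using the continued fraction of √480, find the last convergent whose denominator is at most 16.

241/11

√480 = [21; 1, 9, 1, 42, …] (period length 4).
Convergents:
  p_0/q_0 = 21/1
  p_1/q_1 = 22/1
  p_2/q_2 = 219/10
  p_3/q_3 = 241/11
  p_4/q_4 = 10341/472
q_3 = 11 ≤ 16 < 472 = q_4, so the answer is 241/11.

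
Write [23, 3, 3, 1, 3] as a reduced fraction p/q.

Using pₖ = aₖpₖ₋₁ + pₖ₋₂ and qₖ = aₖqₖ₋₁ + qₖ₋₂:
  k=0: a=23, p=23, q=1
  k=1: a=3, p=70, q=3
  k=2: a=3, p=233, q=10
  k=3: a=1, p=303, q=13
  k=4: a=3, p=1142, q=49

1142/49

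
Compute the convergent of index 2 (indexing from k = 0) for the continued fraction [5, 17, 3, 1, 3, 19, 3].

Using pₖ = aₖpₖ₋₁ + pₖ₋₂, qₖ = aₖqₖ₋₁ + qₖ₋₂ (with p₋₁=1, p₋₂=0, q₋₁=0, q₋₂=1):
  k=0: a=5, p=5, q=1
  k=1: a=17, p=86, q=17
  k=2: a=3, p=263, q=52

263/52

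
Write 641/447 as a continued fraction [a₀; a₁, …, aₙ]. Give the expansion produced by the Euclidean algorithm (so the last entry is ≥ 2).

641 = 1·447 + 194
447 = 2·194 + 59
194 = 3·59 + 17
59 = 3·17 + 8
17 = 2·8 + 1
8 = 8·1 + 0  (stop)
So 641/447 = [1; 2, 3, 3, 2, 8].

[1; 2, 3, 3, 2, 8]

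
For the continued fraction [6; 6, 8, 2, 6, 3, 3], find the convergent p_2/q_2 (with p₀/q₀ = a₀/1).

Using pₖ = aₖpₖ₋₁ + pₖ₋₂, qₖ = aₖqₖ₋₁ + qₖ₋₂ (with p₋₁=1, p₋₂=0, q₋₁=0, q₋₂=1):
  k=0: a=6, p=6, q=1
  k=1: a=6, p=37, q=6
  k=2: a=8, p=302, q=49

302/49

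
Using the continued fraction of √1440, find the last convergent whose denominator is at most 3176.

√1440 = [37; 1, 17, 1, 74, …] (period length 4).
Convergents:
  p_0/q_0 = 37/1
  p_1/q_1 = 38/1
  p_2/q_2 = 683/18
  p_3/q_3 = 721/19
  p_4/q_4 = 54037/1424
  p_5/q_5 = 54758/1443
  p_6/q_6 = 984923/25955
q_5 = 1443 ≤ 3176 < 25955 = q_6, so the answer is 54758/1443.

54758/1443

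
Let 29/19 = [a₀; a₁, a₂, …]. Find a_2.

29 = 1·19 + 10   →  a_0 = 1
19 = 1·10 + 9   →  a_1 = 1
10 = 1·9 + 1   →  a_2 = 1

1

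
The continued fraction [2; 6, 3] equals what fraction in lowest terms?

41/19

Fold from the inside: start with 3/1.
  6 + 1/3 = 19/3
  2 + 3/19 = 41/19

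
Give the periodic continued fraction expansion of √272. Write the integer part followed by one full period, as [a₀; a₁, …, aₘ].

[16; 2, 32]

a₀ = ⌊√272⌋ = 16.
With m₀=0, d₀=1 and mₖ₊₁ = dₖaₖ − mₖ, dₖ₊₁ = (n − mₖ₊₁²)/dₖ, aₖ₊₁ = ⌊(a₀+mₖ₊₁)/dₖ₊₁⌋:
  k=1: m=16, d=16, a=2
  k=2: m=16, d=1, a=32
d=1 and a=2a₀=32 at k=2, so the next step gives (m, d) = (16, 16) again — its k=1 value — and the period has length 2.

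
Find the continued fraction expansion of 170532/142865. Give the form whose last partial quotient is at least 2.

[1; 5, 6, 9, 3, 3, 5, 9]

170532 = 1×142865 + 27667
142865 = 5×27667 + 4530
27667 = 6×4530 + 487
4530 = 9×487 + 147
487 = 3×147 + 46
147 = 3×46 + 9
46 = 5×9 + 1
9 = 9×1 + 0  (stop)
So 170532/142865 = [1; 5, 6, 9, 3, 3, 5, 9].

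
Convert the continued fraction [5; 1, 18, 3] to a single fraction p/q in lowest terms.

345/58

Fold from the inside: start with 3/1.
  18 + 1/3 = 55/3
  1 + 3/55 = 58/55
  5 + 55/58 = 345/58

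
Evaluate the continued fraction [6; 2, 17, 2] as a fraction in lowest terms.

Using pₖ = aₖpₖ₋₁ + pₖ₋₂ and qₖ = aₖqₖ₋₁ + qₖ₋₂:
  k=0: a=6, p=6, q=1
  k=1: a=2, p=13, q=2
  k=2: a=17, p=227, q=35
  k=3: a=2, p=467, q=72

467/72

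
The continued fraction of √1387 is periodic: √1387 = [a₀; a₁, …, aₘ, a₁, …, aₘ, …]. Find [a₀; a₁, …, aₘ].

a₀ = ⌊√1387⌋ = 37.
With m₀=0, d₀=1 and mₖ₊₁ = dₖaₖ − mₖ, dₖ₊₁ = (n − mₖ₊₁²)/dₖ, aₖ₊₁ = ⌊(a₀+mₖ₊₁)/dₖ₊₁⌋:
  k=1: m=37, d=18, a=4
  k=2: m=35, d=9, a=8
  k=3: m=37, d=2, a=37
  k=4: m=37, d=9, a=8
  k=5: m=35, d=18, a=4
  k=6: m=37, d=1, a=74
d=1 and a=2a₀=74 at k=6, so the next step gives (m, d) = (37, 18) again — its k=1 value — and the period has length 6.

[37; 4, 8, 37, 8, 4, 74]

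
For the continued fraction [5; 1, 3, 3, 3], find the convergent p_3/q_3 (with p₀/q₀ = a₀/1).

75/13

Using pₖ = aₖpₖ₋₁ + pₖ₋₂, qₖ = aₖqₖ₋₁ + qₖ₋₂ (with p₋₁=1, p₋₂=0, q₋₁=0, q₋₂=1):
  k=0: a=5, p=5, q=1
  k=1: a=1, p=6, q=1
  k=2: a=3, p=23, q=4
  k=3: a=3, p=75, q=13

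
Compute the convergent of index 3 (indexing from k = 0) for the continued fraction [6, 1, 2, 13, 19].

267/40

Using pₖ = aₖpₖ₋₁ + pₖ₋₂, qₖ = aₖqₖ₋₁ + qₖ₋₂ (with p₋₁=1, p₋₂=0, q₋₁=0, q₋₂=1):
  k=0: a=6, p=6, q=1
  k=1: a=1, p=7, q=1
  k=2: a=2, p=20, q=3
  k=3: a=13, p=267, q=40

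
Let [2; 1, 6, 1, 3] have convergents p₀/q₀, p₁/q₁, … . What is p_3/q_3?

Using pₖ = aₖpₖ₋₁ + pₖ₋₂, qₖ = aₖqₖ₋₁ + qₖ₋₂ (with p₋₁=1, p₋₂=0, q₋₁=0, q₋₂=1):
  k=0: a=2, p=2, q=1
  k=1: a=1, p=3, q=1
  k=2: a=6, p=20, q=7
  k=3: a=1, p=23, q=8

23/8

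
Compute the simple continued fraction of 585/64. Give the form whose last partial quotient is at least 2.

585 = 9·64 + 9
64 = 7·9 + 1
9 = 9·1 + 0  (stop)
So 585/64 = [9; 7, 9].

[9; 7, 9]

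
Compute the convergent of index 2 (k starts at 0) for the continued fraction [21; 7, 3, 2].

465/22

Using pₖ = aₖpₖ₋₁ + pₖ₋₂, qₖ = aₖqₖ₋₁ + qₖ₋₂ (with p₋₁=1, p₋₂=0, q₋₁=0, q₋₂=1):
  k=0: a=21, p=21, q=1
  k=1: a=7, p=148, q=7
  k=2: a=3, p=465, q=22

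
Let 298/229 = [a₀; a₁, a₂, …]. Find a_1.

3

298 = 1·229 + 69   →  a_0 = 1
229 = 3·69 + 22   →  a_1 = 3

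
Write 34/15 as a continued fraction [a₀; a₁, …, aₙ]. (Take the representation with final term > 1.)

34 = 2×15 + 4
15 = 3×4 + 3
4 = 1×3 + 1
3 = 3×1 + 0  (stop)
So 34/15 = [2; 3, 1, 3].

[2; 3, 1, 3]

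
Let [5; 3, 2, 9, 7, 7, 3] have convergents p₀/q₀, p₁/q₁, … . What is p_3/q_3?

349/66

Using pₖ = aₖpₖ₋₁ + pₖ₋₂, qₖ = aₖqₖ₋₁ + qₖ₋₂ (with p₋₁=1, p₋₂=0, q₋₁=0, q₋₂=1):
  k=0: a=5, p=5, q=1
  k=1: a=3, p=16, q=3
  k=2: a=2, p=37, q=7
  k=3: a=9, p=349, q=66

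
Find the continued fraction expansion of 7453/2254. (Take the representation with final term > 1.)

[3; 3, 3, 1, 4, 2, 16]

7453 = 3·2254 + 691
2254 = 3·691 + 181
691 = 3·181 + 148
181 = 1·148 + 33
148 = 4·33 + 16
33 = 2·16 + 1
16 = 16·1 + 0  (stop)
So 7453/2254 = [3; 3, 3, 1, 4, 2, 16].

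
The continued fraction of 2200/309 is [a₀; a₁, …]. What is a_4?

2200 = 7·309 + 37   →  a_0 = 7
309 = 8·37 + 13   →  a_1 = 8
37 = 2·13 + 11   →  a_2 = 2
13 = 1·11 + 2   →  a_3 = 1
11 = 5·2 + 1   →  a_4 = 5

5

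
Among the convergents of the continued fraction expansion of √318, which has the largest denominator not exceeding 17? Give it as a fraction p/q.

√318 = [17; 1, 4, 1, 34, …] (period length 4).
Convergents:
  p_0/q_0 = 17/1
  p_1/q_1 = 18/1
  p_2/q_2 = 89/5
  p_3/q_3 = 107/6
  p_4/q_4 = 3727/209
q_3 = 6 ≤ 17 < 209 = q_4, so the answer is 107/6.

107/6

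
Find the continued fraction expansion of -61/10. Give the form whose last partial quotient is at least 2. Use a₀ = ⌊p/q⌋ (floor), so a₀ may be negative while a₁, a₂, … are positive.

-61 = -7×10 + 9
10 = 1×9 + 1
9 = 9×1 + 0  (stop)
So -61/10 = [-7; 1, 9].

[-7; 1, 9]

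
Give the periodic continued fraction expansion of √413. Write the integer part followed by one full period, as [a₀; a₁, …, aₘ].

[20; 3, 9, 1, 4, 1, 9, 3, 40]

a₀ = ⌊√413⌋ = 20.
With m₀=0, d₀=1 and mₖ₊₁ = dₖaₖ − mₖ, dₖ₊₁ = (n − mₖ₊₁²)/dₖ, aₖ₊₁ = ⌊(a₀+mₖ₊₁)/dₖ₊₁⌋:
  k=1: m=20, d=13, a=3
  k=2: m=19, d=4, a=9
  k=3: m=17, d=31, a=1
  k=4: m=14, d=7, a=4
  k=5: m=14, d=31, a=1
  k=6: m=17, d=4, a=9
  k=7: m=19, d=13, a=3
  k=8: m=20, d=1, a=40
d=1 and a=2a₀=40 at k=8, so the next step gives (m, d) = (20, 13) again — its k=1 value — and the period has length 8.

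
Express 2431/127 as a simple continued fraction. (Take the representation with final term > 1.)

[19; 7, 18]

2431 = 19*127 + 18
127 = 7*18 + 1
18 = 18*1 + 0  (stop)
So 2431/127 = [19; 7, 18].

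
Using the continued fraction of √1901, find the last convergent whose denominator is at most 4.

131/3

√1901 = [43; 1, 1, 1, 1, 86, …] (period length 5).
Convergents:
  p_0/q_0 = 43/1
  p_1/q_1 = 44/1
  p_2/q_2 = 87/2
  p_3/q_3 = 131/3
  p_4/q_4 = 218/5
q_3 = 3 ≤ 4 < 5 = q_4, so the answer is 131/3.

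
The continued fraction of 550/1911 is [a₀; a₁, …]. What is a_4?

3

550 = 0·1911 + 550   →  a_0 = 0
1911 = 3·550 + 261   →  a_1 = 3
550 = 2·261 + 28   →  a_2 = 2
261 = 9·28 + 9   →  a_3 = 9
28 = 3·9 + 1   →  a_4 = 3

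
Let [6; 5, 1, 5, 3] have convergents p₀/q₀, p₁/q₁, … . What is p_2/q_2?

Using pₖ = aₖpₖ₋₁ + pₖ₋₂, qₖ = aₖqₖ₋₁ + qₖ₋₂ (with p₋₁=1, p₋₂=0, q₋₁=0, q₋₂=1):
  k=0: a=6, p=6, q=1
  k=1: a=5, p=31, q=5
  k=2: a=1, p=37, q=6

37/6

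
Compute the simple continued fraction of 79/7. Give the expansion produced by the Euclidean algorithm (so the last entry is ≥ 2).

[11; 3, 2]

79 = 11·7 + 2
7 = 3·2 + 1
2 = 2·1 + 0  (stop)
So 79/7 = [11; 3, 2].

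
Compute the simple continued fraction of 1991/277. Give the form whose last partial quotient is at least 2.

[7; 5, 3, 17]

1991 = 7×277 + 52
277 = 5×52 + 17
52 = 3×17 + 1
17 = 17×1 + 0  (stop)
So 1991/277 = [7; 5, 3, 17].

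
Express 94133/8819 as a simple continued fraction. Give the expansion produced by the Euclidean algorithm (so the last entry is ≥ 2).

94133 = 10*8819 + 5943
8819 = 1*5943 + 2876
5943 = 2*2876 + 191
2876 = 15*191 + 11
191 = 17*11 + 4
11 = 2*4 + 3
4 = 1*3 + 1
3 = 3*1 + 0  (stop)
So 94133/8819 = [10; 1, 2, 15, 17, 2, 1, 3].

[10; 1, 2, 15, 17, 2, 1, 3]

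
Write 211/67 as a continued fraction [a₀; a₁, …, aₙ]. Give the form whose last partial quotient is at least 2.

[3; 6, 1, 2, 3]

211 = 3×67 + 10
67 = 6×10 + 7
10 = 1×7 + 3
7 = 2×3 + 1
3 = 3×1 + 0  (stop)
So 211/67 = [3; 6, 1, 2, 3].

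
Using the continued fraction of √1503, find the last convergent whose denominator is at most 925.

13065/337

√1503 = [38; 1, 3, 3, 8, 3, 3, 1, 76, …] (period length 8).
Convergents:
  p_0/q_0 = 38/1
  p_1/q_1 = 39/1
  p_2/q_2 = 155/4
  p_3/q_3 = 504/13
  p_4/q_4 = 4187/108
  p_5/q_5 = 13065/337
  p_6/q_6 = 43382/1119
q_5 = 337 ≤ 925 < 1119 = q_6, so the answer is 13065/337.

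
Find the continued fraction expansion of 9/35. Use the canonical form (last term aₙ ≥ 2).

[0; 3, 1, 8]

9 = 0*35 + 9
35 = 3*9 + 8
9 = 1*8 + 1
8 = 8*1 + 0  (stop)
So 9/35 = [0; 3, 1, 8].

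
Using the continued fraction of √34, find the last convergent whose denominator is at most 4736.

26525/4549

√34 = [5; 1, 4, 1, 10, …] (period length 4).
Convergents:
  p_0/q_0 = 5/1
  p_1/q_1 = 6/1
  p_2/q_2 = 29/5
  p_3/q_3 = 35/6
  p_4/q_4 = 379/65
  p_5/q_5 = 414/71
  p_6/q_6 = 2035/349
  p_7/q_7 = 2449/420
  p_8/q_8 = 26525/4549
  p_9/q_9 = 28974/4969
q_8 = 4549 ≤ 4736 < 4969 = q_9, so the answer is 26525/4549.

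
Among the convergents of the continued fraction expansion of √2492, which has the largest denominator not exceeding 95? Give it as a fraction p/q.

1248/25

√2492 = [49; 1, 11, 2, 24, 2, 11, 1, 98, …] (period length 8).
Convergents:
  p_0/q_0 = 49/1
  p_1/q_1 = 50/1
  p_2/q_2 = 599/12
  p_3/q_3 = 1248/25
  p_4/q_4 = 30551/612
q_3 = 25 ≤ 95 < 612 = q_4, so the answer is 1248/25.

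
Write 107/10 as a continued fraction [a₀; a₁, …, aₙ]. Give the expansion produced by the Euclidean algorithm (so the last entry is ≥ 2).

107 = 10·10 + 7
10 = 1·7 + 3
7 = 2·3 + 1
3 = 3·1 + 0  (stop)
So 107/10 = [10; 1, 2, 3].

[10; 1, 2, 3]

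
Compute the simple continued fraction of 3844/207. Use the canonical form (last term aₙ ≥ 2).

[18; 1, 1, 3, 14, 2]

3844 = 18×207 + 118
207 = 1×118 + 89
118 = 1×89 + 29
89 = 3×29 + 2
29 = 14×2 + 1
2 = 2×1 + 0  (stop)
So 3844/207 = [18; 1, 1, 3, 14, 2].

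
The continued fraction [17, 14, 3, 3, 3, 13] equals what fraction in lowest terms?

Fold from the inside: start with 13/1.
  3 + 1/13 = 40/13
  3 + 13/40 = 133/40
  3 + 40/133 = 439/133
  14 + 133/439 = 6279/439
  17 + 439/6279 = 107182/6279

107182/6279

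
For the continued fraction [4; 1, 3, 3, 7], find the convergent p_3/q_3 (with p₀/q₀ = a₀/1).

62/13

Using pₖ = aₖpₖ₋₁ + pₖ₋₂, qₖ = aₖqₖ₋₁ + qₖ₋₂ (with p₋₁=1, p₋₂=0, q₋₁=0, q₋₂=1):
  k=0: a=4, p=4, q=1
  k=1: a=1, p=5, q=1
  k=2: a=3, p=19, q=4
  k=3: a=3, p=62, q=13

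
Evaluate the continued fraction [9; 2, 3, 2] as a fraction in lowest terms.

Fold from the inside: start with 2/1.
  3 + 1/2 = 7/2
  2 + 2/7 = 16/7
  9 + 7/16 = 151/16

151/16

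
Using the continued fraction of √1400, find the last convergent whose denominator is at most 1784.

33413/893

√1400 = [37; 2, 2, 2, 74, …] (period length 4).
Convergents:
  p_0/q_0 = 37/1
  p_1/q_1 = 75/2
  p_2/q_2 = 187/5
  p_3/q_3 = 449/12
  p_4/q_4 = 33413/893
  p_5/q_5 = 67275/1798
q_4 = 893 ≤ 1784 < 1798 = q_5, so the answer is 33413/893.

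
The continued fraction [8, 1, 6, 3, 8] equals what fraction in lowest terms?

Using pₖ = aₖpₖ₋₁ + pₖ₋₂ and qₖ = aₖqₖ₋₁ + qₖ₋₂:
  k=0: a=8, p=8, q=1
  k=1: a=1, p=9, q=1
  k=2: a=6, p=62, q=7
  k=3: a=3, p=195, q=22
  k=4: a=8, p=1622, q=183

1622/183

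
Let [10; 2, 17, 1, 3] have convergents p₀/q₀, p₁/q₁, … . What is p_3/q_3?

Using pₖ = aₖpₖ₋₁ + pₖ₋₂, qₖ = aₖqₖ₋₁ + qₖ₋₂ (with p₋₁=1, p₋₂=0, q₋₁=0, q₋₂=1):
  k=0: a=10, p=10, q=1
  k=1: a=2, p=21, q=2
  k=2: a=17, p=367, q=35
  k=3: a=1, p=388, q=37

388/37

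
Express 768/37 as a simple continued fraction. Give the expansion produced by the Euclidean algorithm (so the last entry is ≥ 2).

[20; 1, 3, 9]

768 = 20*37 + 28
37 = 1*28 + 9
28 = 3*9 + 1
9 = 9*1 + 0  (stop)
So 768/37 = [20; 1, 3, 9].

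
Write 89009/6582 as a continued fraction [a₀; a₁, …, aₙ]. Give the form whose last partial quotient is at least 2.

[13; 1, 1, 10, 3, 14, 7]

89009 = 13×6582 + 3443
6582 = 1×3443 + 3139
3443 = 1×3139 + 304
3139 = 10×304 + 99
304 = 3×99 + 7
99 = 14×7 + 1
7 = 7×1 + 0  (stop)
So 89009/6582 = [13; 1, 1, 10, 3, 14, 7].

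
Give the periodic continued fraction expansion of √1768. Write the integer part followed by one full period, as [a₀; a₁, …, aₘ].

[42; 21, 84]

a₀ = ⌊√1768⌋ = 42.
With m₀=0, d₀=1 and mₖ₊₁ = dₖaₖ − mₖ, dₖ₊₁ = (n − mₖ₊₁²)/dₖ, aₖ₊₁ = ⌊(a₀+mₖ₊₁)/dₖ₊₁⌋:
  k=1: m=42, d=4, a=21
  k=2: m=42, d=1, a=84
d=1 and a=2a₀=84 at k=2, so the next step gives (m, d) = (42, 4) again — its k=1 value — and the period has length 2.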